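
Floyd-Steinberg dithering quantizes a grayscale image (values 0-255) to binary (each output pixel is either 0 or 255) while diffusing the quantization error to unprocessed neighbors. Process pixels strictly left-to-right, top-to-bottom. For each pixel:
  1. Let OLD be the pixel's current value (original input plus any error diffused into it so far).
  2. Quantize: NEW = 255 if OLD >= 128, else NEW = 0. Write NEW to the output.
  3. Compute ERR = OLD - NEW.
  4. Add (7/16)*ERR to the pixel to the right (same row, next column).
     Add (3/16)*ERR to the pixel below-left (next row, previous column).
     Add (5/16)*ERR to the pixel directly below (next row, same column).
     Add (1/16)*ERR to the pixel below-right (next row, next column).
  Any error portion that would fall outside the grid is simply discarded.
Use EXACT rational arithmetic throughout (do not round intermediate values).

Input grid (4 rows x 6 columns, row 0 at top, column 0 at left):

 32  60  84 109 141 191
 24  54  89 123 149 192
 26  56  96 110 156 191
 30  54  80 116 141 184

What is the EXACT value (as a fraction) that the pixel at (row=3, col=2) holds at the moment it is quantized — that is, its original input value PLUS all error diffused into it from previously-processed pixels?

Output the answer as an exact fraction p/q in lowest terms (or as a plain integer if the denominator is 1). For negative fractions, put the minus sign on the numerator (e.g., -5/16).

Answer: 3594761909/33554432

Derivation:
(0,0): OLD=32 → NEW=0, ERR=32
(0,1): OLD=74 → NEW=0, ERR=74
(0,2): OLD=931/8 → NEW=0, ERR=931/8
(0,3): OLD=20469/128 → NEW=255, ERR=-12171/128
(0,4): OLD=203571/2048 → NEW=0, ERR=203571/2048
(0,5): OLD=7683685/32768 → NEW=255, ERR=-672155/32768
(1,0): OLD=383/8 → NEW=0, ERR=383/8
(1,1): OLD=7801/64 → NEW=0, ERR=7801/64
(1,2): OLD=338925/2048 → NEW=255, ERR=-183315/2048
(1,3): OLD=655657/8192 → NEW=0, ERR=655657/8192
(1,4): OLD=107630747/524288 → NEW=255, ERR=-26062693/524288
(1,5): OLD=1426515661/8388608 → NEW=255, ERR=-712579379/8388608
(2,0): OLD=65347/1024 → NEW=0, ERR=65347/1024
(2,1): OLD=3546129/32768 → NEW=0, ERR=3546129/32768
(2,2): OLD=72351347/524288 → NEW=255, ERR=-61342093/524288
(2,3): OLD=289022875/4194304 → NEW=0, ERR=289022875/4194304
(2,4): OLD=21432925009/134217728 → NEW=255, ERR=-12792595631/134217728
(2,5): OLD=256942807623/2147483648 → NEW=0, ERR=256942807623/2147483648
(3,0): OLD=36822547/524288 → NEW=0, ERR=36822547/524288
(3,1): OLD=421932183/4194304 → NEW=0, ERR=421932183/4194304
(3,2): OLD=3594761909/33554432 → NEW=0, ERR=3594761909/33554432
Target (3,2): original=80, with diffused error = 3594761909/33554432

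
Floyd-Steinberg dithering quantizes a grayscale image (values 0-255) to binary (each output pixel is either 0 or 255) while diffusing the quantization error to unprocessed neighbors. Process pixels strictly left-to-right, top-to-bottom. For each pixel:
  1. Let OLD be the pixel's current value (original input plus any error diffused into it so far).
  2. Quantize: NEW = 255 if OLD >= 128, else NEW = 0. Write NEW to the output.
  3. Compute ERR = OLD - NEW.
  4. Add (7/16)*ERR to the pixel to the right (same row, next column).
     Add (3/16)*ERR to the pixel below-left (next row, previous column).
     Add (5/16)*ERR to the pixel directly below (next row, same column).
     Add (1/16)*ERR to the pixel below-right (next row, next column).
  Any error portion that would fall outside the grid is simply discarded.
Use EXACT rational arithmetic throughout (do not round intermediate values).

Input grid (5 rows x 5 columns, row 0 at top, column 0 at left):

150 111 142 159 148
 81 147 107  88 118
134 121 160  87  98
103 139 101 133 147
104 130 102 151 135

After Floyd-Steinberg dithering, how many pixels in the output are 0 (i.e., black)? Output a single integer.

(0,0): OLD=150 → NEW=255, ERR=-105
(0,1): OLD=1041/16 → NEW=0, ERR=1041/16
(0,2): OLD=43639/256 → NEW=255, ERR=-21641/256
(0,3): OLD=499777/4096 → NEW=0, ERR=499777/4096
(0,4): OLD=13197767/65536 → NEW=255, ERR=-3513913/65536
(1,0): OLD=15459/256 → NEW=0, ERR=15459/256
(1,1): OLD=350901/2048 → NEW=255, ERR=-171339/2048
(1,2): OLD=4648153/65536 → NEW=0, ERR=4648153/65536
(1,3): OLD=37178021/262144 → NEW=255, ERR=-29668699/262144
(1,4): OLD=248954447/4194304 → NEW=0, ERR=248954447/4194304
(2,0): OLD=4495255/32768 → NEW=255, ERR=-3860585/32768
(2,1): OLD=63317229/1048576 → NEW=0, ERR=63317229/1048576
(2,2): OLD=3055677447/16777216 → NEW=255, ERR=-1222512633/16777216
(2,3): OLD=9479693093/268435456 → NEW=0, ERR=9479693093/268435456
(2,4): OLD=536549321923/4294967296 → NEW=0, ERR=536549321923/4294967296
(3,0): OLD=1300311335/16777216 → NEW=0, ERR=1300311335/16777216
(3,1): OLD=22917964315/134217728 → NEW=255, ERR=-11307556325/134217728
(3,2): OLD=222333187609/4294967296 → NEW=0, ERR=222333187609/4294967296
(3,3): OLD=1593885362289/8589934592 → NEW=255, ERR=-596547958671/8589934592
(3,4): OLD=21696533847893/137438953472 → NEW=255, ERR=-13350399287467/137438953472
(4,0): OLD=241428083817/2147483648 → NEW=0, ERR=241428083817/2147483648
(4,1): OLD=11504195401705/68719476736 → NEW=255, ERR=-6019271165975/68719476736
(4,2): OLD=67695323033543/1099511627776 → NEW=0, ERR=67695323033543/1099511627776
(4,3): OLD=2485004373520873/17592186044416 → NEW=255, ERR=-2001003067805207/17592186044416
(4,4): OLD=14226114617965023/281474976710656 → NEW=0, ERR=14226114617965023/281474976710656
Output grid:
  Row 0: #.#.#  (2 black, running=2)
  Row 1: .#.#.  (3 black, running=5)
  Row 2: #.#..  (3 black, running=8)
  Row 3: .#.##  (2 black, running=10)
  Row 4: .#.#.  (3 black, running=13)

Answer: 13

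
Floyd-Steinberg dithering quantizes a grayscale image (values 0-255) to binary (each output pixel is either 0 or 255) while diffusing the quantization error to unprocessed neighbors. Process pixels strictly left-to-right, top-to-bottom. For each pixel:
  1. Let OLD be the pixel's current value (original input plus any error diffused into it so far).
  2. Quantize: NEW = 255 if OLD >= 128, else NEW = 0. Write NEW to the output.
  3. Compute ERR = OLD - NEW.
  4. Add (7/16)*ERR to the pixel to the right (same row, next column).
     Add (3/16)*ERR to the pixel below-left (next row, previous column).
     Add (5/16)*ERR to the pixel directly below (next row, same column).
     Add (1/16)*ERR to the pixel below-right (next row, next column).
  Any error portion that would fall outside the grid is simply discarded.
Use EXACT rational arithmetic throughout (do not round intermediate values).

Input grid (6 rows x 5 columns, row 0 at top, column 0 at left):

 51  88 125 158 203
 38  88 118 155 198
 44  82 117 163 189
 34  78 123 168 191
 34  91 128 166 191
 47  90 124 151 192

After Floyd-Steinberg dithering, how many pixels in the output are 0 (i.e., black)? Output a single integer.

(0,0): OLD=51 → NEW=0, ERR=51
(0,1): OLD=1765/16 → NEW=0, ERR=1765/16
(0,2): OLD=44355/256 → NEW=255, ERR=-20925/256
(0,3): OLD=500693/4096 → NEW=0, ERR=500693/4096
(0,4): OLD=16808659/65536 → NEW=255, ERR=96979/65536
(1,0): OLD=19103/256 → NEW=0, ERR=19103/256
(1,1): OLD=292825/2048 → NEW=255, ERR=-229415/2048
(1,2): OLD=4801357/65536 → NEW=0, ERR=4801357/65536
(1,3): OLD=57782089/262144 → NEW=255, ERR=-9064631/262144
(1,4): OLD=801003707/4194304 → NEW=255, ERR=-268543813/4194304
(2,0): OLD=1517667/32768 → NEW=0, ERR=1517667/32768
(2,1): OLD=89818609/1048576 → NEW=0, ERR=89818609/1048576
(2,2): OLD=2749537043/16777216 → NEW=255, ERR=-1528653037/16777216
(2,3): OLD=28160347785/268435456 → NEW=0, ERR=28160347785/268435456
(2,4): OLD=913655051135/4294967296 → NEW=255, ERR=-181561609345/4294967296
(3,0): OLD=1082707891/16777216 → NEW=0, ERR=1082707891/16777216
(3,1): OLD=15946747959/134217728 → NEW=0, ERR=15946747959/134217728
(3,2): OLD=736717813133/4294967296 → NEW=255, ERR=-358498847347/4294967296
(3,3): OLD=1294023497189/8589934592 → NEW=255, ERR=-896409823771/8589934592
(3,4): OLD=19061486382425/137438953472 → NEW=255, ERR=-15985446752935/137438953472
(4,0): OLD=164163003549/2147483648 → NEW=0, ERR=164163003549/2147483648
(4,1): OLD=10304910784157/68719476736 → NEW=255, ERR=-7218555783523/68719476736
(4,2): OLD=48178589267411/1099511627776 → NEW=0, ERR=48178589267411/1099511627776
(4,3): OLD=2208424294040221/17592186044416 → NEW=0, ERR=2208424294040221/17592186044416
(4,4): OLD=57154157369055435/281474976710656 → NEW=255, ERR=-14621961692161845/281474976710656
(5,0): OLD=56287459722743/1099511627776 → NEW=0, ERR=56287459722743/1099511627776
(5,1): OLD=814205862497061/8796093022208 → NEW=0, ERR=814205862497061/8796093022208
(5,2): OLD=54933388930011853/281474976710656 → NEW=255, ERR=-16842730131205427/281474976710656
(5,3): OLD=176821552528424067/1125899906842624 → NEW=255, ERR=-110282923716445053/1125899906842624
(5,4): OLD=2535683968780762801/18014398509481984 → NEW=255, ERR=-2057987651137143119/18014398509481984
Output grid:
  Row 0: ..#.#  (3 black, running=3)
  Row 1: .#.##  (2 black, running=5)
  Row 2: ..#.#  (3 black, running=8)
  Row 3: ..###  (2 black, running=10)
  Row 4: .#..#  (3 black, running=13)
  Row 5: ..###  (2 black, running=15)

Answer: 15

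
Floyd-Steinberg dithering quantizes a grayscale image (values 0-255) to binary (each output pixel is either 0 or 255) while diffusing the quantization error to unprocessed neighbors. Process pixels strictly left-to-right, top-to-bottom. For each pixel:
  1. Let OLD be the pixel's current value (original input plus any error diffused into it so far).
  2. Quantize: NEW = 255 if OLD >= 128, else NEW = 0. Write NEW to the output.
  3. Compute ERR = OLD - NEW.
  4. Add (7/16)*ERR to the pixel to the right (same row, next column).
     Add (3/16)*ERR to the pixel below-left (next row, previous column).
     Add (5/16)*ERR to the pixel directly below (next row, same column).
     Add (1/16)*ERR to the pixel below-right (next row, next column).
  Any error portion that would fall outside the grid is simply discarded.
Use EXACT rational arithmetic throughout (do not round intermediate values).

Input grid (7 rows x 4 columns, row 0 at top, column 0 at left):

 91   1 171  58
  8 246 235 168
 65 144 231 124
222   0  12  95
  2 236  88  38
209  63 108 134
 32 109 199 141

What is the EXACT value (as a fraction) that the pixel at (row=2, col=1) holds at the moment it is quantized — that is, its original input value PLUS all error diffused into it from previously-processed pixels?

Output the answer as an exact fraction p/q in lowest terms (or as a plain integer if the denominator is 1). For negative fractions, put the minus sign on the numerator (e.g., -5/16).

Answer: 191760377/1048576

Derivation:
(0,0): OLD=91 → NEW=0, ERR=91
(0,1): OLD=653/16 → NEW=0, ERR=653/16
(0,2): OLD=48347/256 → NEW=255, ERR=-16933/256
(0,3): OLD=119037/4096 → NEW=0, ERR=119037/4096
(1,0): OLD=11287/256 → NEW=0, ERR=11287/256
(1,1): OLD=555681/2048 → NEW=255, ERR=33441/2048
(1,2): OLD=15038773/65536 → NEW=255, ERR=-1672907/65536
(1,3): OLD=169638531/1048576 → NEW=255, ERR=-97748349/1048576
(2,0): OLD=2681723/32768 → NEW=0, ERR=2681723/32768
(2,1): OLD=191760377/1048576 → NEW=255, ERR=-75626503/1048576
Target (2,1): original=144, with diffused error = 191760377/1048576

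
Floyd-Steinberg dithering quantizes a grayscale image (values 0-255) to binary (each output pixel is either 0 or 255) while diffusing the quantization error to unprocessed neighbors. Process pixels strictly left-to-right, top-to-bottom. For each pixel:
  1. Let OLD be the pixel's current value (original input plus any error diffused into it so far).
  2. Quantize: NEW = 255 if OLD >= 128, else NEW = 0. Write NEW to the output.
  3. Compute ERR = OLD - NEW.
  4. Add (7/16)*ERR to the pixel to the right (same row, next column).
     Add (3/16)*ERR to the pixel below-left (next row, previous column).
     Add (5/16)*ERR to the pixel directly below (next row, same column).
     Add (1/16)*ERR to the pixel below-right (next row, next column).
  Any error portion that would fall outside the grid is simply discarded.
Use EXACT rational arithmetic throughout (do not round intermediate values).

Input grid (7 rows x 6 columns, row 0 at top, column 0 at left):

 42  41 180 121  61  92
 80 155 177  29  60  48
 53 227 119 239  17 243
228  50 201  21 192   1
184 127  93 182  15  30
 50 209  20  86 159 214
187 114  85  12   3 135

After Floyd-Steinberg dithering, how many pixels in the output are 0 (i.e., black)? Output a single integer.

(0,0): OLD=42 → NEW=0, ERR=42
(0,1): OLD=475/8 → NEW=0, ERR=475/8
(0,2): OLD=26365/128 → NEW=255, ERR=-6275/128
(0,3): OLD=203883/2048 → NEW=0, ERR=203883/2048
(0,4): OLD=3426029/32768 → NEW=0, ERR=3426029/32768
(0,5): OLD=72216699/524288 → NEW=255, ERR=-61476741/524288
(1,0): OLD=13345/128 → NEW=0, ERR=13345/128
(1,1): OLD=217703/1024 → NEW=255, ERR=-43417/1024
(1,2): OLD=5423347/32768 → NEW=255, ERR=-2932493/32768
(1,3): OLD=4914807/131072 → NEW=0, ERR=4914807/131072
(1,4): OLD=782777221/8388608 → NEW=0, ERR=782777221/8388608
(1,5): OLD=7880815635/134217728 → NEW=0, ERR=7880815635/134217728
(2,0): OLD=1271901/16384 → NEW=0, ERR=1271901/16384
(2,1): OLD=124492111/524288 → NEW=255, ERR=-9201329/524288
(2,2): OLD=735983789/8388608 → NEW=0, ERR=735983789/8388608
(2,3): OLD=20200137605/67108864 → NEW=255, ERR=3087377285/67108864
(2,4): OLD=171027890959/2147483648 → NEW=0, ERR=171027890959/2147483648
(2,5): OLD=10377467879513/34359738368 → NEW=255, ERR=1615734595673/34359738368
(3,0): OLD=2088502797/8388608 → NEW=255, ERR=-50592243/8388608
(3,1): OLD=4239899529/67108864 → NEW=0, ERR=4239899529/67108864
(3,2): OLD=141512558315/536870912 → NEW=255, ERR=4610475755/536870912
(3,3): OLD=2046123715329/34359738368 → NEW=0, ERR=2046123715329/34359738368
(3,4): OLD=69993077253729/274877906944 → NEW=255, ERR=-100789016991/274877906944
(3,5): OLD=90213477261839/4398046511104 → NEW=0, ERR=90213477261839/4398046511104
(4,0): OLD=208264504483/1073741824 → NEW=255, ERR=-65539660637/1073741824
(4,1): OLD=2083444771655/17179869184 → NEW=0, ERR=2083444771655/17179869184
(4,2): OLD=90080069441189/549755813888 → NEW=255, ERR=-50107663100251/549755813888
(4,3): OLD=1417941578637593/8796093022208 → NEW=255, ERR=-825062142025447/8796093022208
(4,4): OLD=-2615410376871511/140737488355328 → NEW=0, ERR=-2615410376871511/140737488355328
(4,5): OLD=63628674157651711/2251799813685248 → NEW=0, ERR=63628674157651711/2251799813685248
(5,0): OLD=14751056811205/274877906944 → NEW=0, ERR=14751056811205/274877906944
(5,1): OLD=2194370104916245/8796093022208 → NEW=255, ERR=-48633615746795/8796093022208
(5,2): OLD=-1471380647065033/70368744177664 → NEW=0, ERR=-1471380647065033/70368744177664
(5,3): OLD=86376690671706317/2251799813685248 → NEW=0, ERR=86376690671706317/2251799813685248
(5,4): OLD=762956605585241869/4503599627370496 → NEW=255, ERR=-385461299394234611/4503599627370496
(5,5): OLD=13274689637873564785/72057594037927936 → NEW=255, ERR=-5099996841798058895/72057594037927936
(6,0): OLD=28532178564998751/140737488355328 → NEW=255, ERR=-7355880965609889/140737488355328
(6,1): OLD=200047579946052211/2251799813685248 → NEW=0, ERR=200047579946052211/2251799813685248
(6,2): OLD=1118509942271959227/9007199254740992 → NEW=0, ERR=1118509942271959227/9007199254740992
(6,3): OLD=8785381147058379503/144115188075855872 → NEW=0, ERR=8785381147058379503/144115188075855872
(6,4): OLD=-18330483693826948465/2305843009213693952 → NEW=0, ERR=-18330483693826948465/2305843009213693952
(6,5): OLD=3838951834067252753033/36893488147419103232 → NEW=0, ERR=3838951834067252753033/36893488147419103232
Output grid:
  Row 0: ..#..#  (4 black, running=4)
  Row 1: .##...  (4 black, running=8)
  Row 2: .#.#.#  (3 black, running=11)
  Row 3: #.#.#.  (3 black, running=14)
  Row 4: #.##..  (3 black, running=17)
  Row 5: .#..##  (3 black, running=20)
  Row 6: #.....  (5 black, running=25)

Answer: 25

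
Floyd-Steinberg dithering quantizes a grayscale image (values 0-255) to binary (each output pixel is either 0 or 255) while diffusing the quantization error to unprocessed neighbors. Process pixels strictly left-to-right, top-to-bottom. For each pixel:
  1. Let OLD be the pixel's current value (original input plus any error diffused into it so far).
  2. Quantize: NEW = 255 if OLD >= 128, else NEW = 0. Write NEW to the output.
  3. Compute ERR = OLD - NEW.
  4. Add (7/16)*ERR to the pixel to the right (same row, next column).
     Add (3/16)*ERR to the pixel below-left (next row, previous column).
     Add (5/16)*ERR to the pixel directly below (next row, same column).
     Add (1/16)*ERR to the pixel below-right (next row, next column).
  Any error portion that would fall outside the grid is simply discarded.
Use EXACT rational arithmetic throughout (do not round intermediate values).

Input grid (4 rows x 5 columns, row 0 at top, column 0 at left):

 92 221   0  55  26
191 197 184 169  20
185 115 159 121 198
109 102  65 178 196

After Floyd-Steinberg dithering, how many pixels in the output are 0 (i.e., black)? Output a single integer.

(0,0): OLD=92 → NEW=0, ERR=92
(0,1): OLD=1045/4 → NEW=255, ERR=25/4
(0,2): OLD=175/64 → NEW=0, ERR=175/64
(0,3): OLD=57545/1024 → NEW=0, ERR=57545/1024
(0,4): OLD=828799/16384 → NEW=0, ERR=828799/16384
(1,0): OLD=14139/64 → NEW=255, ERR=-2181/64
(1,1): OLD=97437/512 → NEW=255, ERR=-33123/512
(1,2): OLD=2743969/16384 → NEW=255, ERR=-1433951/16384
(1,3): OLD=10349869/65536 → NEW=255, ERR=-6361811/65536
(1,4): OLD=-3302297/1048576 → NEW=0, ERR=-3302297/1048576
(2,0): OLD=1328911/8192 → NEW=255, ERR=-760049/8192
(2,1): OLD=9346005/262144 → NEW=0, ERR=9346005/262144
(2,2): OLD=524299583/4194304 → NEW=0, ERR=524299583/4194304
(2,3): OLD=9347771085/67108864 → NEW=255, ERR=-7764989235/67108864
(2,4): OLD=150674727003/1073741824 → NEW=255, ERR=-123129438117/1073741824
(3,0): OLD=363609311/4194304 → NEW=0, ERR=363609311/4194304
(3,1): OLD=5660901683/33554432 → NEW=255, ERR=-2895478477/33554432
(3,2): OLD=50298096097/1073741824 → NEW=0, ERR=50298096097/1073741824
(3,3): OLD=319217078441/2147483648 → NEW=255, ERR=-228391251799/2147483648
(3,4): OLD=3655995920845/34359738368 → NEW=0, ERR=3655995920845/34359738368
Output grid:
  Row 0: .#...  (4 black, running=4)
  Row 1: ####.  (1 black, running=5)
  Row 2: #..##  (2 black, running=7)
  Row 3: .#.#.  (3 black, running=10)

Answer: 10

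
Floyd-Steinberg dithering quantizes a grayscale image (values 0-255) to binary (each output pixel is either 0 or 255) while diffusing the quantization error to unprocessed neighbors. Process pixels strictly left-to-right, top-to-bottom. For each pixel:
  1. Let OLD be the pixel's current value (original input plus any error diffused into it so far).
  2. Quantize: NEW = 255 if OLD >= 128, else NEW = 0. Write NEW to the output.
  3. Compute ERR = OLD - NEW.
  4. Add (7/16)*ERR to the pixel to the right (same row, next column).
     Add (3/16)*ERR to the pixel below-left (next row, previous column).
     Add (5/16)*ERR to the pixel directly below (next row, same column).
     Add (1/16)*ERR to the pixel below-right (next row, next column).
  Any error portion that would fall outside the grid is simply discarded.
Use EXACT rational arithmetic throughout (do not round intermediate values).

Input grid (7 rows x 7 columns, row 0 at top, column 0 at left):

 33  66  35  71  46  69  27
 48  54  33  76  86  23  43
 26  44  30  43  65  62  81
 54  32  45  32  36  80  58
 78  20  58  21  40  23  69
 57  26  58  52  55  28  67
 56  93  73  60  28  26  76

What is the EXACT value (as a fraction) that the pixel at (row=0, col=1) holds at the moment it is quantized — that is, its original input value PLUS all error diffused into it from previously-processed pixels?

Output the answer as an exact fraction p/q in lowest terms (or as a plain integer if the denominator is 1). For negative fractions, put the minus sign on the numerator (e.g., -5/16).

(0,0): OLD=33 → NEW=0, ERR=33
(0,1): OLD=1287/16 → NEW=0, ERR=1287/16
Target (0,1): original=66, with diffused error = 1287/16

Answer: 1287/16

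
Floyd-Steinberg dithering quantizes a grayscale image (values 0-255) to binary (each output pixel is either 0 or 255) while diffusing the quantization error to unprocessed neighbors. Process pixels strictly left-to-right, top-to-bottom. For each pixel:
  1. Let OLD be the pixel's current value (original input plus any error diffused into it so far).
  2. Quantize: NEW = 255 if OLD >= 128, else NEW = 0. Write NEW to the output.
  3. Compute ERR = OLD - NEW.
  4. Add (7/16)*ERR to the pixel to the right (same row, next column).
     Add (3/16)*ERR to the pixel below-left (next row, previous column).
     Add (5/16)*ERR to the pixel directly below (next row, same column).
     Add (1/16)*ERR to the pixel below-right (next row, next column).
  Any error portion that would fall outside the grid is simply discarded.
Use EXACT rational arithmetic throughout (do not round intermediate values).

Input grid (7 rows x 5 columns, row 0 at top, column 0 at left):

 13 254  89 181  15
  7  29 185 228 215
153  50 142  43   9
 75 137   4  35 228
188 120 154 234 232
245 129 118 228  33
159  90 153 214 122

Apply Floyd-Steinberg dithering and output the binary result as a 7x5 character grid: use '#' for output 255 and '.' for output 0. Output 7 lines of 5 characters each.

Answer: .#.#.
..###
#.#..
.#..#
#.###
#..#.
#.##.

Derivation:
(0,0): OLD=13 → NEW=0, ERR=13
(0,1): OLD=4155/16 → NEW=255, ERR=75/16
(0,2): OLD=23309/256 → NEW=0, ERR=23309/256
(0,3): OLD=904539/4096 → NEW=255, ERR=-139941/4096
(0,4): OLD=3453/65536 → NEW=0, ERR=3453/65536
(1,0): OLD=3057/256 → NEW=0, ERR=3057/256
(1,1): OLD=109719/2048 → NEW=0, ERR=109719/2048
(1,2): OLD=15124323/65536 → NEW=255, ERR=-1587357/65536
(1,3): OLD=55686503/262144 → NEW=255, ERR=-11160217/262144
(1,4): OLD=814766677/4194304 → NEW=255, ERR=-254780843/4194304
(2,0): OLD=5464941/32768 → NEW=255, ERR=-2890899/32768
(2,1): OLD=25531775/1048576 → NEW=0, ERR=25531775/1048576
(2,2): OLD=2356352061/16777216 → NEW=255, ERR=-1921838019/16777216
(2,3): OLD=-8945144473/268435456 → NEW=0, ERR=-8945144473/268435456
(2,4): OLD=-116919237615/4294967296 → NEW=0, ERR=-116919237615/4294967296
(3,0): OLD=872342685/16777216 → NEW=0, ERR=872342685/16777216
(3,1): OLD=18839471961/134217728 → NEW=255, ERR=-15386048679/134217728
(3,2): OLD=-372271152861/4294967296 → NEW=0, ERR=-372271152861/4294967296
(3,3): OLD=-219884523477/8589934592 → NEW=0, ERR=-219884523477/8589934592
(3,4): OLD=28341452727991/137438953472 → NEW=255, ERR=-6705480407369/137438953472
(4,0): OLD=392462487187/2147483648 → NEW=255, ERR=-155145843053/2147483648
(4,1): OLD=2719033885715/68719476736 → NEW=0, ERR=2719033885715/68719476736
(4,2): OLD=145421450161533/1099511627776 → NEW=255, ERR=-134954014921347/1099511627776
(4,3): OLD=2774934390009363/17592186044416 → NEW=255, ERR=-1711073051316717/17592186044416
(4,4): OLD=48582852272858117/281474976710656 → NEW=255, ERR=-23193266788359163/281474976710656
(5,0): OLD=252714115573785/1099511627776 → NEW=255, ERR=-27661349509095/1099511627776
(5,1): OLD=904494273808011/8796093022208 → NEW=0, ERR=904494273808011/8796093022208
(5,2): OLD=30643499412254691/281474976710656 → NEW=0, ERR=30643499412254691/281474976710656
(5,3): OLD=250077834658994061/1125899906842624 → NEW=255, ERR=-37026641585875059/1125899906842624
(5,4): OLD=-238085351339673089/18014398509481984 → NEW=0, ERR=-238085351339673089/18014398509481984
(6,0): OLD=23984289489557385/140737488355328 → NEW=255, ERR=-11903770041051255/140737488355328
(6,1): OLD=468239462460344583/4503599627370496 → NEW=0, ERR=468239462460344583/4503599627370496
(6,2): OLD=16772749447164962493/72057594037927936 → NEW=255, ERR=-1601937032506661187/72057594037927936
(6,3): OLD=228650829084299729503/1152921504606846976 → NEW=255, ERR=-65344154590446249377/1152921504606846976
(6,4): OLD=1678991101446810102617/18446744073709551616 → NEW=0, ERR=1678991101446810102617/18446744073709551616
Row 0: .#.#.
Row 1: ..###
Row 2: #.#..
Row 3: .#..#
Row 4: #.###
Row 5: #..#.
Row 6: #.##.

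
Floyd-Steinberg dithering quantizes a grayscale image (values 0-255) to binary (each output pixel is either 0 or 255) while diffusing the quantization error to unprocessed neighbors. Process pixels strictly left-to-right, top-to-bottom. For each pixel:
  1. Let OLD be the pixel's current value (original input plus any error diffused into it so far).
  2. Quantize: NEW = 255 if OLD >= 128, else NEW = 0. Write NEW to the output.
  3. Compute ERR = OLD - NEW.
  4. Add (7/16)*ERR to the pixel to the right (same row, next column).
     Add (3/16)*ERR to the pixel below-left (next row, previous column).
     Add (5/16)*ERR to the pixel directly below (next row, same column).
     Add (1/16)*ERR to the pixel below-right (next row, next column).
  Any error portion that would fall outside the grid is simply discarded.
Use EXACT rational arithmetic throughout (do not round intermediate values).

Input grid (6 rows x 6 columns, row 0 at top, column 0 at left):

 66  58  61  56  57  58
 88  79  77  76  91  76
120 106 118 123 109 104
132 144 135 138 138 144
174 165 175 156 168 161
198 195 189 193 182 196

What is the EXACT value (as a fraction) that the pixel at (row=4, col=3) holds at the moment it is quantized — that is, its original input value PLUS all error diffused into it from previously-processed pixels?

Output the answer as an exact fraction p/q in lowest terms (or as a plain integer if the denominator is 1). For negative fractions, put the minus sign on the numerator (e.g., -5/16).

(0,0): OLD=66 → NEW=0, ERR=66
(0,1): OLD=695/8 → NEW=0, ERR=695/8
(0,2): OLD=12673/128 → NEW=0, ERR=12673/128
(0,3): OLD=203399/2048 → NEW=0, ERR=203399/2048
(0,4): OLD=3291569/32768 → NEW=0, ERR=3291569/32768
(0,5): OLD=53449687/524288 → NEW=0, ERR=53449687/524288
(1,0): OLD=15989/128 → NEW=0, ERR=15989/128
(1,1): OLD=187891/1024 → NEW=255, ERR=-73229/1024
(1,2): OLD=3299887/32768 → NEW=0, ERR=3299887/32768
(1,3): OLD=23084003/131072 → NEW=255, ERR=-10339357/131072
(1,4): OLD=949606057/8388608 → NEW=0, ERR=949606057/8388608
(1,5): OLD=21966406351/134217728 → NEW=255, ERR=-12259114289/134217728
(2,0): OLD=2385953/16384 → NEW=255, ERR=-1791967/16384
(2,1): OLD=32763195/524288 → NEW=0, ERR=32763195/524288
(2,2): OLD=1321623537/8388608 → NEW=255, ERR=-817471503/8388608
(2,3): OLD=5585737513/67108864 → NEW=0, ERR=5585737513/67108864
(2,4): OLD=340879682939/2147483648 → NEW=255, ERR=-206728647301/2147483648
(2,5): OLD=1388682266637/34359738368 → NEW=0, ERR=1388682266637/34359738368
(3,0): OLD=918871121/8388608 → NEW=0, ERR=918871121/8388608
(3,1): OLD=12505302333/67108864 → NEW=255, ERR=-4607457987/67108864
(3,2): OLD=50477490855/536870912 → NEW=0, ERR=50477490855/536870912
(3,3): OLD=6219272994133/34359738368 → NEW=255, ERR=-2542460289707/34359738368
(3,4): OLD=24278366455541/274877906944 → NEW=0, ERR=24278366455541/274877906944
(3,5): OLD=832353286598715/4398046511104 → NEW=255, ERR=-289148573732805/4398046511104
(4,0): OLD=209763548255/1073741824 → NEW=255, ERR=-64040616865/1073741824
(4,1): OLD=2438277906963/17179869184 → NEW=255, ERR=-1942588734957/17179869184
(4,2): OLD=75177422856137/549755813888 → NEW=255, ERR=-65010309685303/549755813888
(4,3): OLD=911080669859533/8796093022208 → NEW=0, ERR=911080669859533/8796093022208
Target (4,3): original=156, with diffused error = 911080669859533/8796093022208

Answer: 911080669859533/8796093022208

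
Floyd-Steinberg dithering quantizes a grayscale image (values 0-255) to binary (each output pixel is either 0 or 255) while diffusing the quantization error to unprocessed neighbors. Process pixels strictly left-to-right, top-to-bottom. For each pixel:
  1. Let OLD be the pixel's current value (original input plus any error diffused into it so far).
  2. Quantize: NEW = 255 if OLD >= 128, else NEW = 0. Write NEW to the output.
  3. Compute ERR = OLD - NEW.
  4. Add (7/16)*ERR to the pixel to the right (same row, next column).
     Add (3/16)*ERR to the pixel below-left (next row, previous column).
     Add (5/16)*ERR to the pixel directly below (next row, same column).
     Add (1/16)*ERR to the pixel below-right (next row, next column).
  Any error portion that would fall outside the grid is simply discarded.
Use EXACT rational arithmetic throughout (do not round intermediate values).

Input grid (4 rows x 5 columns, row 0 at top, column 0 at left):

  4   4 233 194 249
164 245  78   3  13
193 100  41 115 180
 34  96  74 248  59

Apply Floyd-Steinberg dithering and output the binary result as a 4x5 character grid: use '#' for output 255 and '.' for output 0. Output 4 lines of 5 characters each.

Answer: ..###
##...
#..#.
..##.

Derivation:
(0,0): OLD=4 → NEW=0, ERR=4
(0,1): OLD=23/4 → NEW=0, ERR=23/4
(0,2): OLD=15073/64 → NEW=255, ERR=-1247/64
(0,3): OLD=189927/1024 → NEW=255, ERR=-71193/1024
(0,4): OLD=3581265/16384 → NEW=255, ERR=-596655/16384
(1,0): OLD=10645/64 → NEW=255, ERR=-5675/64
(1,1): OLD=104755/512 → NEW=255, ERR=-25805/512
(1,2): OLD=609231/16384 → NEW=0, ERR=609231/16384
(1,3): OLD=-688397/65536 → NEW=0, ERR=-688397/65536
(1,4): OLD=-7676743/1048576 → NEW=0, ERR=-7676743/1048576
(2,0): OLD=1276641/8192 → NEW=255, ERR=-812319/8192
(2,1): OLD=11088027/262144 → NEW=0, ERR=11088027/262144
(2,2): OLD=276848209/4194304 → NEW=0, ERR=276848209/4194304
(2,3): OLD=9499012003/67108864 → NEW=255, ERR=-7613748317/67108864
(2,4): OLD=136815813813/1073741824 → NEW=0, ERR=136815813813/1073741824
(3,0): OLD=45899377/4194304 → NEW=0, ERR=45899377/4194304
(3,1): OLD=4032713021/33554432 → NEW=0, ERR=4032713021/33554432
(3,2): OLD=138060023951/1073741824 → NEW=255, ERR=-135744141169/1073741824
(3,3): OLD=397827410879/2147483648 → NEW=255, ERR=-149780919361/2147483648
(3,4): OLD=2103276320171/34359738368 → NEW=0, ERR=2103276320171/34359738368
Row 0: ..###
Row 1: ##...
Row 2: #..#.
Row 3: ..##.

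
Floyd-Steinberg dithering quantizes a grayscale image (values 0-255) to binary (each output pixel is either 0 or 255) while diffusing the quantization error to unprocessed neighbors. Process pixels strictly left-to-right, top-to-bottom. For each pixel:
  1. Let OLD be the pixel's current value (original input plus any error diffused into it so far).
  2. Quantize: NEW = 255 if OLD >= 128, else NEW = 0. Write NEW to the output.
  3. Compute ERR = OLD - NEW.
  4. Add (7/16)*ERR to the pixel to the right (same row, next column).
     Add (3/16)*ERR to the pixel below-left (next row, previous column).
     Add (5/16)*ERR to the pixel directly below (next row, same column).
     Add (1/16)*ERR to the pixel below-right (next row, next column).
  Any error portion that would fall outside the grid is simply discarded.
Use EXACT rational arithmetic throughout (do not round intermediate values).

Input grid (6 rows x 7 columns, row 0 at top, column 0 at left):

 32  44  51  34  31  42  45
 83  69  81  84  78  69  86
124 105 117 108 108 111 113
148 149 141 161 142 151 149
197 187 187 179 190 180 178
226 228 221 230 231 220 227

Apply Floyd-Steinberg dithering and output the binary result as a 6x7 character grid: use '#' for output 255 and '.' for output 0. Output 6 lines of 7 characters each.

Answer: .......
.#.#.#.
#.#..#.
.#.##.#
###.###
#######

Derivation:
(0,0): OLD=32 → NEW=0, ERR=32
(0,1): OLD=58 → NEW=0, ERR=58
(0,2): OLD=611/8 → NEW=0, ERR=611/8
(0,3): OLD=8629/128 → NEW=0, ERR=8629/128
(0,4): OLD=123891/2048 → NEW=0, ERR=123891/2048
(0,5): OLD=2243493/32768 → NEW=0, ERR=2243493/32768
(0,6): OLD=39297411/524288 → NEW=0, ERR=39297411/524288
(1,0): OLD=831/8 → NEW=0, ERR=831/8
(1,1): OLD=9529/64 → NEW=255, ERR=-6791/64
(1,2): OLD=153005/2048 → NEW=0, ERR=153005/2048
(1,3): OLD=1260489/8192 → NEW=255, ERR=-828471/8192
(1,4): OLD=36548059/524288 → NEW=0, ERR=36548059/524288
(1,5): OLD=581869067/4194304 → NEW=255, ERR=-487678453/4194304
(1,6): OLD=4216676677/67108864 → NEW=0, ERR=4216676677/67108864
(2,0): OLD=139843/1024 → NEW=255, ERR=-121277/1024
(2,1): OLD=1327953/32768 → NEW=0, ERR=1327953/32768
(2,2): OLD=69459123/524288 → NEW=255, ERR=-64234317/524288
(2,3): OLD=170016091/4194304 → NEW=0, ERR=170016091/4194304
(2,4): OLD=4006289899/33554432 → NEW=0, ERR=4006289899/33554432
(2,5): OLD=153587306393/1073741824 → NEW=255, ERR=-120216858727/1073741824
(2,6): OLD=1312295656895/17179869184 → NEW=0, ERR=1312295656895/17179869184
(3,0): OLD=62174163/524288 → NEW=0, ERR=62174163/524288
(3,1): OLD=768280599/4194304 → NEW=255, ERR=-301266921/4194304
(3,2): OLD=2732067477/33554432 → NEW=0, ERR=2732067477/33554432
(3,3): OLD=30067301555/134217728 → NEW=255, ERR=-4158219085/134217728
(3,4): OLD=2530561082323/17179869184 → NEW=255, ERR=-1850305559597/17179869184
(3,5): OLD=12462591866089/137438953472 → NEW=0, ERR=12462591866089/137438953472
(3,6): OLD=451996676498615/2199023255552 → NEW=255, ERR=-108754253667145/2199023255552
(4,0): OLD=14803611965/67108864 → NEW=255, ERR=-2309148355/67108864
(4,1): OLD=184875026649/1073741824 → NEW=255, ERR=-88929138471/1073741824
(4,2): OLD=2850340774615/17179869184 → NEW=255, ERR=-1530525867305/17179869184
(4,3): OLD=15838052963437/137438953472 → NEW=0, ERR=15838052963437/137438953472
(4,4): OLD=243899163085143/1099511627776 → NEW=255, ERR=-36476301997737/1099511627776
(4,5): OLD=6256424224678711/35184372088832 → NEW=255, ERR=-2715590657973449/35184372088832
(4,6): OLD=75686040327526577/562949953421312 → NEW=255, ERR=-67866197794907983/562949953421312
(5,0): OLD=3431131151771/17179869184 → NEW=255, ERR=-949735490149/17179869184
(5,1): OLD=21863481846857/137438953472 → NEW=255, ERR=-13183451288503/137438953472
(5,2): OLD=184305087465647/1099511627776 → NEW=255, ERR=-96070377617233/1099511627776
(5,3): OLD=1899924851965899/8796093022208 → NEW=255, ERR=-343078868697141/8796093022208
(5,4): OLD=110506792181884729/562949953421312 → NEW=255, ERR=-33045445940549831/562949953421312
(5,5): OLD=655372000906864105/4503599627370496 → NEW=255, ERR=-493045904072612375/4503599627370496
(5,6): OLD=9843509002084434055/72057594037927936 → NEW=255, ERR=-8531177477587189625/72057594037927936
Row 0: .......
Row 1: .#.#.#.
Row 2: #.#..#.
Row 3: .#.##.#
Row 4: ###.###
Row 5: #######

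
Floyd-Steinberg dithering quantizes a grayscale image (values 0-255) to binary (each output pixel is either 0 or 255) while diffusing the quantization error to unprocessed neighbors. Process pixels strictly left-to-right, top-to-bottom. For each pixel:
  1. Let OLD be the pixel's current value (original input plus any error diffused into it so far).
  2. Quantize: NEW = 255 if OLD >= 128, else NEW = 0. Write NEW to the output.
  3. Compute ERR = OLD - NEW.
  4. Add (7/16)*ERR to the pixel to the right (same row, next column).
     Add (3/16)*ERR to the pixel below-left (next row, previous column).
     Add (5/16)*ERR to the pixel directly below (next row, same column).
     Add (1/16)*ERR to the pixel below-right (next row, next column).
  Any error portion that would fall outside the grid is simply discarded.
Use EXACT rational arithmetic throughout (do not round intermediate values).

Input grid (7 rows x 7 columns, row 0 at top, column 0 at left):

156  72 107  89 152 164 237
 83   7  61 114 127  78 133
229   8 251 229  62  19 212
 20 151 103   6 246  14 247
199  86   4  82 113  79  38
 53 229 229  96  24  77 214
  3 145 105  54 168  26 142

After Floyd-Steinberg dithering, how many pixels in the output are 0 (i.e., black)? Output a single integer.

Answer: 27

Derivation:
(0,0): OLD=156 → NEW=255, ERR=-99
(0,1): OLD=459/16 → NEW=0, ERR=459/16
(0,2): OLD=30605/256 → NEW=0, ERR=30605/256
(0,3): OLD=578779/4096 → NEW=255, ERR=-465701/4096
(0,4): OLD=6701565/65536 → NEW=0, ERR=6701565/65536
(0,5): OLD=218877419/1048576 → NEW=255, ERR=-48509461/1048576
(0,6): OLD=3636633965/16777216 → NEW=255, ERR=-641556115/16777216
(1,0): OLD=14705/256 → NEW=0, ERR=14705/256
(1,1): OLD=117399/2048 → NEW=0, ERR=117399/2048
(1,2): OLD=6810083/65536 → NEW=0, ERR=6810083/65536
(1,3): OLD=39472935/262144 → NEW=255, ERR=-27373785/262144
(1,4): OLD=1635617813/16777216 → NEW=0, ERR=1635617813/16777216
(1,5): OLD=14148732837/134217728 → NEW=0, ERR=14148732837/134217728
(1,6): OLD=352784999435/2147483648 → NEW=255, ERR=-194823330805/2147483648
(2,0): OLD=8444269/32768 → NEW=255, ERR=88429/32768
(2,1): OLD=52605183/1048576 → NEW=0, ERR=52605183/1048576
(2,2): OLD=4855747005/16777216 → NEW=255, ERR=577556925/16777216
(2,3): OLD=31702620693/134217728 → NEW=255, ERR=-2522899947/134217728
(2,4): OLD=104669609829/1073741824 → NEW=0, ERR=104669609829/1073741824
(2,5): OLD=2874997281207/34359738368 → NEW=0, ERR=2874997281207/34359738368
(2,6): OLD=124709422654577/549755813888 → NEW=255, ERR=-15478309886863/549755813888
(3,0): OLD=507508509/16777216 → NEW=0, ERR=507508509/16777216
(3,1): OLD=25036337241/134217728 → NEW=255, ERR=-9189183399/134217728
(3,2): OLD=89566786267/1073741824 → NEW=0, ERR=89566786267/1073741824
(3,3): OLD=245025798445/4294967296 → NEW=0, ERR=245025798445/4294967296
(3,4): OLD=173687641959197/549755813888 → NEW=255, ERR=33499909417757/549755813888
(3,5): OLD=297400180651815/4398046511104 → NEW=0, ERR=297400180651815/4398046511104
(3,6): OLD=19211748332965689/70368744177664 → NEW=255, ERR=1267718567661369/70368744177664
(4,0): OLD=420082036115/2147483648 → NEW=255, ERR=-127526294125/2147483648
(4,1): OLD=1929480575607/34359738368 → NEW=0, ERR=1929480575607/34359738368
(4,2): OLD=33564261300057/549755813888 → NEW=0, ERR=33564261300057/549755813888
(4,3): OLD=629701945374115/4398046511104 → NEW=255, ERR=-491799914957405/4398046511104
(4,4): OLD=3496086011823801/35184372088832 → NEW=0, ERR=3496086011823801/35184372088832
(4,5): OLD=169774455366702713/1125899906842624 → NEW=255, ERR=-117330020878166407/1125899906842624
(4,6): OLD=40788928872924703/18014398509481984 → NEW=0, ERR=40788928872924703/18014398509481984
(5,0): OLD=24723396332885/549755813888 → NEW=0, ERR=24723396332885/549755813888
(5,1): OLD=1204886787534279/4398046511104 → NEW=255, ERR=83384927202759/4398046511104
(5,2): OLD=8406140563956065/35184372088832 → NEW=255, ERR=-565874318696095/35184372088832
(5,3): OLD=21523224728976069/281474976710656 → NEW=0, ERR=21523224728976069/281474976710656
(5,4): OLD=1116478777667110807/18014398509481984 → NEW=0, ERR=1116478777667110807/18014398509481984
(5,5): OLD=11267525780885413799/144115188075855872 → NEW=0, ERR=11267525780885413799/144115188075855872
(5,6): OLD=558936398920440090345/2305843009213693952 → NEW=255, ERR=-29053568429051867415/2305843009213693952
(6,0): OLD=1450196867456669/70368744177664 → NEW=0, ERR=1450196867456669/70368744177664
(6,1): OLD=179847007559030593/1125899906842624 → NEW=255, ERR=-107257468685838527/1125899906842624
(6,2): OLD=1329794909814982563/18014398509481984 → NEW=0, ERR=1329794909814982563/18014398509481984
(6,3): OLD=17410072637999292989/144115188075855872 → NEW=0, ERR=17410072637999292989/144115188075855872
(6,4): OLD=74841719190559006983/288230376151711744 → NEW=255, ERR=1342973271872512263/288230376151711744
(6,5): OLD=1991587835782825055731/36893488147419103232 → NEW=0, ERR=1991587835782825055731/36893488147419103232
(6,6): OLD=98323321046998494472565/590295810358705651712 → NEW=255, ERR=-52202110594471446713995/590295810358705651712
Output grid:
  Row 0: #..#.##  (3 black, running=3)
  Row 1: ...#..#  (5 black, running=8)
  Row 2: #.##..#  (3 black, running=11)
  Row 3: .#..#.#  (4 black, running=15)
  Row 4: #..#.#.  (4 black, running=19)
  Row 5: .##...#  (4 black, running=23)
  Row 6: .#..#.#  (4 black, running=27)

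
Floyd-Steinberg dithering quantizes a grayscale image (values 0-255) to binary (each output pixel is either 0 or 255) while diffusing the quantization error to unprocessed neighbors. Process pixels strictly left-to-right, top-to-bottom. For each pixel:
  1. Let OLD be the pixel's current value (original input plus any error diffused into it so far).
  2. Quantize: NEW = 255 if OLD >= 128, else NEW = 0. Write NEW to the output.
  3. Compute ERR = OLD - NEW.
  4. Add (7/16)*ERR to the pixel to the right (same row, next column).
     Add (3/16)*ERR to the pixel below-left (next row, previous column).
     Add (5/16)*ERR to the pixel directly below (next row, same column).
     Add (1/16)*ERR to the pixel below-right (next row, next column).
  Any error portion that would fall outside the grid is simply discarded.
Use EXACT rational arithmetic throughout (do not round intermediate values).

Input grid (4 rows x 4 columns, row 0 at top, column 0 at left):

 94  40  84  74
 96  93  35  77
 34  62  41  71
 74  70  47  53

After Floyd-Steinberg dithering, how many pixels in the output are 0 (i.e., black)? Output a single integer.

Answer: 13

Derivation:
(0,0): OLD=94 → NEW=0, ERR=94
(0,1): OLD=649/8 → NEW=0, ERR=649/8
(0,2): OLD=15295/128 → NEW=0, ERR=15295/128
(0,3): OLD=258617/2048 → NEW=0, ERR=258617/2048
(1,0): OLD=17995/128 → NEW=255, ERR=-14645/128
(1,1): OLD=98893/1024 → NEW=0, ERR=98893/1024
(1,2): OLD=4696977/32768 → NEW=255, ERR=-3658863/32768
(1,3): OLD=39363015/524288 → NEW=0, ERR=39363015/524288
(2,0): OLD=267935/16384 → NEW=0, ERR=267935/16384
(2,1): OLD=37354117/524288 → NEW=0, ERR=37354117/524288
(2,2): OLD=60178121/1048576 → NEW=0, ERR=60178121/1048576
(2,3): OLD=1888975717/16777216 → NEW=0, ERR=1888975717/16777216
(3,0): OLD=775688943/8388608 → NEW=0, ERR=775688943/8388608
(3,1): OLD=19394850545/134217728 → NEW=255, ERR=-14830670095/134217728
(3,2): OLD=90529109391/2147483648 → NEW=0, ERR=90529109391/2147483648
(3,3): OLD=3786959149929/34359738368 → NEW=0, ERR=3786959149929/34359738368
Output grid:
  Row 0: ....  (4 black, running=4)
  Row 1: #.#.  (2 black, running=6)
  Row 2: ....  (4 black, running=10)
  Row 3: .#..  (3 black, running=13)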